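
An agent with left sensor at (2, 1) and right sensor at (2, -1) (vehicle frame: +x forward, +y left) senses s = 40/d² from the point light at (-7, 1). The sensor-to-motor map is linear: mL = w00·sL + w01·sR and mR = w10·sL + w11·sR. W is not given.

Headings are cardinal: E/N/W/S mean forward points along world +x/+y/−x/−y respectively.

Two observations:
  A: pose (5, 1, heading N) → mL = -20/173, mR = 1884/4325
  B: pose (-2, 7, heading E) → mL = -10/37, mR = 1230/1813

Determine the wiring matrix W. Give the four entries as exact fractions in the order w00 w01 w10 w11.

0 -1/2 1 1/2

obs A: pose=(5,1,N) → sL=8/25, sR=40/173, mL=-20/173, mR=1884/4325
obs B: pose=(-2,7,E) → sL=20/49, sR=20/37, mL=-10/37, mR=1230/1813
sensor matrix S = [[8/25, 40/173], [20/49, 20/37]]; det S = 123264/1568245
solve [mL_A; mL_B] = S·[w00; w01] and [mR_A; mR_B] = S·[w10; w11]:
  w00 = 0, w01 = -1/2, w10 = 1, w11 = 1/2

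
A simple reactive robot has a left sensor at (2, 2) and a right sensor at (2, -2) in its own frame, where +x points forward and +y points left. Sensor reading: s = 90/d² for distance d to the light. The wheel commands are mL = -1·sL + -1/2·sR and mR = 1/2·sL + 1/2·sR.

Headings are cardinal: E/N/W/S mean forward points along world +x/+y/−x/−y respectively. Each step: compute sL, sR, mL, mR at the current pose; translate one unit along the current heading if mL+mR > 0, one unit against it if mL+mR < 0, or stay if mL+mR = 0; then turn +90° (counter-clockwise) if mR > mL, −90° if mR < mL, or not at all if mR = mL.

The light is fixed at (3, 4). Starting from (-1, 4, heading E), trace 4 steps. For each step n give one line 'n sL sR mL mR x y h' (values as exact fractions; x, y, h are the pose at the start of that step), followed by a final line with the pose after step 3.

0 45/4 45/4 -135/8 45/4 -1 4 E
1 90/53 90/13 -3555/689 2970/689 -2 4 N
2 45/29 9/5 -711/290 243/145 -2 3 W
3 90/13 2 -103/13 58/13 -1 3 S
final -1 4 E

n=0: pose=(-1,4,E); sL=45/4, sR=45/4; mL=-135/8, mR=45/4; mL+mR=-45/8 → advance -1; mR−mL=225/8 → turn +1·90°
n=1: pose=(-2,4,N); sL=90/53, sR=90/13; mL=-3555/689, mR=2970/689; mL+mR=-45/53 → advance -1; mR−mL=6525/689 → turn +1·90°
n=2: pose=(-2,3,W); sL=45/29, sR=9/5; mL=-711/290, mR=243/145; mL+mR=-45/58 → advance -1; mR−mL=1197/290 → turn +1·90°
n=3: pose=(-1,3,S); sL=90/13, sR=2; mL=-103/13, mR=58/13; mL+mR=-45/13 → advance -1; mR−mL=161/13 → turn +1·90°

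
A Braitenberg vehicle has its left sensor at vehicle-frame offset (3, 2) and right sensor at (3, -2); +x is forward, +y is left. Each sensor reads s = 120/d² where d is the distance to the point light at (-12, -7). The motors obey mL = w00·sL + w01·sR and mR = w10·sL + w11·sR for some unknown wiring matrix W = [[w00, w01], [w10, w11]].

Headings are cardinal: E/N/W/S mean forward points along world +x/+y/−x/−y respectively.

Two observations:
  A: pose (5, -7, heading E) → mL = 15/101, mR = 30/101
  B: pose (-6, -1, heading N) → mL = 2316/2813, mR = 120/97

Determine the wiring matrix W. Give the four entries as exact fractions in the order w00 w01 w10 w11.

1 -1/2 1 0

obs A: pose=(5,-7,E) → sL=30/101, sR=30/101, mL=15/101, mR=30/101
obs B: pose=(-6,-1,N) → sL=120/97, sR=24/29, mL=2316/2813, mR=120/97
sensor matrix S = [[30/101, 30/101], [120/97, 24/29]]; det S = -34560/284113
solve [mL_A; mL_B] = S·[w00; w01] and [mR_A; mR_B] = S·[w10; w11]:
  w00 = 1, w01 = -1/2, w10 = 1, w11 = 0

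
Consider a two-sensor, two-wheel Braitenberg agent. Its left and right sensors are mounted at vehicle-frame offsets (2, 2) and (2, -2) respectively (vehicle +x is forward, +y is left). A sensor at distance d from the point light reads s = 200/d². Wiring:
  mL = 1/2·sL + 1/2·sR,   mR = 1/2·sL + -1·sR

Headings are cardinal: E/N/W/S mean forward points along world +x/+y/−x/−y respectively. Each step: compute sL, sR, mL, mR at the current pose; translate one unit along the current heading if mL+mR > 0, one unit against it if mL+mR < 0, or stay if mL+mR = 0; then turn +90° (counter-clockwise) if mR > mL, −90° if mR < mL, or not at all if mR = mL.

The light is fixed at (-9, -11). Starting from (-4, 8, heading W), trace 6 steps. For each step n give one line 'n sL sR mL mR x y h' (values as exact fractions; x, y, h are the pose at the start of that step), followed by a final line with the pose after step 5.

0 100/149 4/9 748/1341 -146/1341 -4 8 W
1 40/89 200/477 18440/42453 -8260/42453 -5 8 N
2 5/13 5/9 55/117 -85/234 -5 9 E
3 200/373 200/333 70600/124209 -41300/124209 -4 9 S
4 100/149 4/9 748/1341 -146/1341 -4 8 W
5 40/89 200/477 18440/42453 -8260/42453 -5 8 N
final -5 9 E

n=0: pose=(-4,8,W); sL=100/149, sR=4/9; mL=748/1341, mR=-146/1341; mL+mR=602/1341 → advance +1; mR−mL=-2/3 → turn -1·90°
n=1: pose=(-5,8,N); sL=40/89, sR=200/477; mL=18440/42453, mR=-8260/42453; mL+mR=10180/42453 → advance +1; mR−mL=-100/159 → turn -1·90°
n=2: pose=(-5,9,E); sL=5/13, sR=5/9; mL=55/117, mR=-85/234; mL+mR=25/234 → advance +1; mR−mL=-5/6 → turn -1·90°
n=3: pose=(-4,9,S); sL=200/373, sR=200/333; mL=70600/124209, mR=-41300/124209; mL+mR=29300/124209 → advance +1; mR−mL=-100/111 → turn -1·90°
n=4: pose=(-4,8,W); sL=100/149, sR=4/9; mL=748/1341, mR=-146/1341; mL+mR=602/1341 → advance +1; mR−mL=-2/3 → turn -1·90°
n=5: pose=(-5,8,N); sL=40/89, sR=200/477; mL=18440/42453, mR=-8260/42453; mL+mR=10180/42453 → advance +1; mR−mL=-100/159 → turn -1·90°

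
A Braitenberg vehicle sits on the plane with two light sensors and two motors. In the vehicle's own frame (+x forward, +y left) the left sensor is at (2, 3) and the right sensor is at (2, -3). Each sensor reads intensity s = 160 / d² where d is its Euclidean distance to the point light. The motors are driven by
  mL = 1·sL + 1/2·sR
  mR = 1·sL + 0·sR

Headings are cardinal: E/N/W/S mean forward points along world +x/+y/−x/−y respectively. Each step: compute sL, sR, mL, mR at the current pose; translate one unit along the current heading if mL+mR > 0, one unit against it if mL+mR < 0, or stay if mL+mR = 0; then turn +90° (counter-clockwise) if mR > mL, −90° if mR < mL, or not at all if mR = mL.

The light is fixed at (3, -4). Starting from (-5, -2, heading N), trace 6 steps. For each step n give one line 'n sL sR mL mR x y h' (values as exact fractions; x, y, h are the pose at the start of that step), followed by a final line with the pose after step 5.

0 160/137 160/41 17520/5617 160/137 -5 -2 N
1 20/9 40/9 40/9 20/9 -5 -1 E
2 160/17 160/101 17520/1717 160/17 -4 -1 S
3 80/41 80/53 5880/2173 80/41 -4 -2 W
4 160/137 160/41 17520/5617 160/137 -5 -2 N
5 20/9 40/9 40/9 20/9 -5 -1 E
final -4 -1 S

n=0: pose=(-5,-2,N); sL=160/137, sR=160/41; mL=17520/5617, mR=160/137; mL+mR=24080/5617 → advance +1; mR−mL=-80/41 → turn -1·90°
n=1: pose=(-5,-1,E); sL=20/9, sR=40/9; mL=40/9, mR=20/9; mL+mR=20/3 → advance +1; mR−mL=-20/9 → turn -1·90°
n=2: pose=(-4,-1,S); sL=160/17, sR=160/101; mL=17520/1717, mR=160/17; mL+mR=33680/1717 → advance +1; mR−mL=-80/101 → turn -1·90°
n=3: pose=(-4,-2,W); sL=80/41, sR=80/53; mL=5880/2173, mR=80/41; mL+mR=10120/2173 → advance +1; mR−mL=-40/53 → turn -1·90°
n=4: pose=(-5,-2,N); sL=160/137, sR=160/41; mL=17520/5617, mR=160/137; mL+mR=24080/5617 → advance +1; mR−mL=-80/41 → turn -1·90°
n=5: pose=(-5,-1,E); sL=20/9, sR=40/9; mL=40/9, mR=20/9; mL+mR=20/3 → advance +1; mR−mL=-20/9 → turn -1·90°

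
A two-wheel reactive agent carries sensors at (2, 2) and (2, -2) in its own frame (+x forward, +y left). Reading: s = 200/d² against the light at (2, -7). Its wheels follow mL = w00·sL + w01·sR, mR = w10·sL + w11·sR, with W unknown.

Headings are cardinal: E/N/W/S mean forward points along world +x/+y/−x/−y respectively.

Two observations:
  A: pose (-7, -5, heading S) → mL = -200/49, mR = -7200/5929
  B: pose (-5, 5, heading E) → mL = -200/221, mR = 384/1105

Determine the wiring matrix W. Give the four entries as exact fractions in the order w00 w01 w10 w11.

obs A: pose=(-7,-5,S) → sL=200/49, sR=200/121, mL=-200/49, mR=-7200/5929
obs B: pose=(-5,5,E) → sL=200/221, sR=8/5, mL=-200/221, mR=384/1105
sensor matrix S = [[200/49, 200/121], [200/221, 8/5]]; det S = 6597120/1310309
solve [mL_A; mL_B] = S·[w00; w01] and [mR_A; mR_B] = S·[w10; w11]:
  w00 = -1, w01 = 0, w10 = -1/2, w11 = 1/2

-1 0 -1/2 1/2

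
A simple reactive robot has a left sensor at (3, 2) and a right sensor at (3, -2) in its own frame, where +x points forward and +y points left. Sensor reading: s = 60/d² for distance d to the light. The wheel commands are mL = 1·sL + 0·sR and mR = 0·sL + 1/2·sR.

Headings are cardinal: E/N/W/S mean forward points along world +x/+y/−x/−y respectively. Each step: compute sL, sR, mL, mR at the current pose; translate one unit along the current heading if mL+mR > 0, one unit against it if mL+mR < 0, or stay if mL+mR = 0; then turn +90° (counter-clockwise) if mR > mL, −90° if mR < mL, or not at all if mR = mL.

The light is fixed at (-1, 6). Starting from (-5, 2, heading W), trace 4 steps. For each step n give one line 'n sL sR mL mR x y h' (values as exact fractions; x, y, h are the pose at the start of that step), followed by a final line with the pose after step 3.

n=0: pose=(-5,2,W); sL=12/17, sR=60/53; mL=12/17, mR=30/53; mL+mR=1146/901 → advance +1; mR−mL=-126/901 → turn -1·90°
n=1: pose=(-6,2,N); sL=6/5, sR=6; mL=6/5, mR=3; mL+mR=21/5 → advance +1; mR−mL=9/5 → turn +1·90°
n=2: pose=(-6,3,W); sL=60/89, sR=12/13; mL=60/89, mR=6/13; mL+mR=1314/1157 → advance +1; mR−mL=-246/1157 → turn -1·90°
n=3: pose=(-7,3,N); sL=15/16, sR=15/4; mL=15/16, mR=15/8; mL+mR=45/16 → advance +1; mR−mL=15/16 → turn +1·90°

0 12/17 60/53 12/17 30/53 -5 2 W
1 6/5 6 6/5 3 -6 2 N
2 60/89 12/13 60/89 6/13 -6 3 W
3 15/16 15/4 15/16 15/8 -7 3 N
final -7 4 W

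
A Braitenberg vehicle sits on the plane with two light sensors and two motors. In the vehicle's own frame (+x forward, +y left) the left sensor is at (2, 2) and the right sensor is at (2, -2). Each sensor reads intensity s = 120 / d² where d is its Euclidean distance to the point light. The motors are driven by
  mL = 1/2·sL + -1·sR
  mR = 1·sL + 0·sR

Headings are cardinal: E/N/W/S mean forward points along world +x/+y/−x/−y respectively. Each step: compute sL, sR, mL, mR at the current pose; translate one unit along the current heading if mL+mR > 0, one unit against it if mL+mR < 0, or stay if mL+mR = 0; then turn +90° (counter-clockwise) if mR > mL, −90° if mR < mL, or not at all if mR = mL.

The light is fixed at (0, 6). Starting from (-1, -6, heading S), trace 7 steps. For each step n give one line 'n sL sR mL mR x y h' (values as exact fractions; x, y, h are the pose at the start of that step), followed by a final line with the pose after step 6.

n=0: pose=(-1,-6,S); sL=120/197, sR=24/41; mL=-2268/8077, mR=120/197; mL+mR=2652/8077 → advance +1; mR−mL=7188/8077 → turn +1·90°
n=1: pose=(-1,-7,E); sL=60/61, sR=60/113; mL=-270/6893, mR=60/61; mL+mR=6510/6893 → advance +1; mR−mL=7050/6893 → turn +1·90°
n=2: pose=(0,-7,N); sL=24/25, sR=24/25; mL=-12/25, mR=24/25; mL+mR=12/25 → advance +1; mR−mL=36/25 → turn +1·90°
n=3: pose=(0,-6,W); sL=3/5, sR=15/13; mL=-111/130, mR=3/5; mL+mR=-33/130 → advance -1; mR−mL=189/130 → turn +1·90°
n=4: pose=(1,-6,S); sL=24/41, sR=120/197; mL=-2556/8077, mR=24/41; mL+mR=2172/8077 → advance +1; mR−mL=7284/8077 → turn +1·90°
n=5: pose=(1,-7,E); sL=12/13, sR=20/39; mL=-2/39, mR=12/13; mL+mR=34/39 → advance +1; mR−mL=38/39 → turn +1·90°
n=6: pose=(2,-7,N); sL=120/121, sR=120/137; mL=-6300/16577, mR=120/121; mL+mR=10140/16577 → advance +1; mR−mL=22740/16577 → turn +1·90°

0 120/197 24/41 -2268/8077 120/197 -1 -6 S
1 60/61 60/113 -270/6893 60/61 -1 -7 E
2 24/25 24/25 -12/25 24/25 0 -7 N
3 3/5 15/13 -111/130 3/5 0 -6 W
4 24/41 120/197 -2556/8077 24/41 1 -6 S
5 12/13 20/39 -2/39 12/13 1 -7 E
6 120/121 120/137 -6300/16577 120/121 2 -7 N
final 2 -6 W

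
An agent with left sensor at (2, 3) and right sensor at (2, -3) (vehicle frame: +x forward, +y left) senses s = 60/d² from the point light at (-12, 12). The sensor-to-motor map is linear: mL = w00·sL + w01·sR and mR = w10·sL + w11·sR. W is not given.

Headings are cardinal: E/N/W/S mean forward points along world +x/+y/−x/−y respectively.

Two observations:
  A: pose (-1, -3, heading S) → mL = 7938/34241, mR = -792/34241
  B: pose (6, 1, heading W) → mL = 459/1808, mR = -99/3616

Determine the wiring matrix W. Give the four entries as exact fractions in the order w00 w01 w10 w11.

1/2 1 1/2 -1/2

obs A: pose=(-1,-3,S) → sL=12/97, sR=60/353, mL=7938/34241, mR=-792/34241
obs B: pose=(6,1,W) → sL=15/113, sR=3/16, mL=459/1808, mR=-99/3616
sensor matrix S = [[12/97, 60/353], [15/113, 3/16]]; det S = 9801/15476932
solve [mL_A; mL_B] = S·[w00; w01] and [mR_A; mR_B] = S·[w10; w11]:
  w00 = 1/2, w01 = 1, w10 = 1/2, w11 = -1/2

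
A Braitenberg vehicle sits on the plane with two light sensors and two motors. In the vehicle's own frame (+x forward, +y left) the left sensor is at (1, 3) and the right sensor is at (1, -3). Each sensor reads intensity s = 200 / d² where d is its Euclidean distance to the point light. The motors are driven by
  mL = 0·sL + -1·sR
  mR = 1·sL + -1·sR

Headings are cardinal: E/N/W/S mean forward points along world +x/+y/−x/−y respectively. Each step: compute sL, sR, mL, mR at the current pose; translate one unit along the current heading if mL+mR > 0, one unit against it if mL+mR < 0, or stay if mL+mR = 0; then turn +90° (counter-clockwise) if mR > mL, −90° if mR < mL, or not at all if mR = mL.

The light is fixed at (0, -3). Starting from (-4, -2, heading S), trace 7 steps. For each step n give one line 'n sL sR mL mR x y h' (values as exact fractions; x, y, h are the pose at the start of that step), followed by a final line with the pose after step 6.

0 200 200/49 -200/49 9600/49 -4 -2 S
1 100/9 100/9 -100/9 0 -4 -3 E
2 40/13 40 -40 -480/13 -5 -3 N
3 50/13 5 -5 -15/13 -5 -4 W
4 40 200/53 -200/53 1920/53 -4 -4 S
5 20 100/17 -100/17 240/17 -4 -5 E
6 200/37 200 -200 -7200/37 -3 -5 N
final -3 -6 W

n=0: pose=(-4,-2,S); sL=200, sR=200/49; mL=-200/49, mR=9600/49; mL+mR=9400/49 → advance +1; mR−mL=200 → turn +1·90°
n=1: pose=(-4,-3,E); sL=100/9, sR=100/9; mL=-100/9, mR=0; mL+mR=-100/9 → advance -1; mR−mL=100/9 → turn +1·90°
n=2: pose=(-5,-3,N); sL=40/13, sR=40; mL=-40, mR=-480/13; mL+mR=-1000/13 → advance -1; mR−mL=40/13 → turn +1·90°
n=3: pose=(-5,-4,W); sL=50/13, sR=5; mL=-5, mR=-15/13; mL+mR=-80/13 → advance -1; mR−mL=50/13 → turn +1·90°
n=4: pose=(-4,-4,S); sL=40, sR=200/53; mL=-200/53, mR=1920/53; mL+mR=1720/53 → advance +1; mR−mL=40 → turn +1·90°
n=5: pose=(-4,-5,E); sL=20, sR=100/17; mL=-100/17, mR=240/17; mL+mR=140/17 → advance +1; mR−mL=20 → turn +1·90°
n=6: pose=(-3,-5,N); sL=200/37, sR=200; mL=-200, mR=-7200/37; mL+mR=-14600/37 → advance -1; mR−mL=200/37 → turn +1·90°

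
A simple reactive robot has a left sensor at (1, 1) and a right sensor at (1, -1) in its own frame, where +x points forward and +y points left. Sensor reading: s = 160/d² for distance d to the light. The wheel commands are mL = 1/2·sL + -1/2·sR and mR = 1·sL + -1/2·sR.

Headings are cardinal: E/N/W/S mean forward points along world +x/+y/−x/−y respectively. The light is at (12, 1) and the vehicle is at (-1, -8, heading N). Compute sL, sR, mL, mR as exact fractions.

8/13 10/13 -1/13 3/13

left sensor world pos  = (-2, -7); dL² = 260
right sensor world pos = (0, -7); dR² = 208
sL = 160/260 = 8/13
sR = 160/208 = 10/13
mL = 1/2·sL + -1/2·sR = -1/13
mR = 1·sL + -1/2·sR = 3/13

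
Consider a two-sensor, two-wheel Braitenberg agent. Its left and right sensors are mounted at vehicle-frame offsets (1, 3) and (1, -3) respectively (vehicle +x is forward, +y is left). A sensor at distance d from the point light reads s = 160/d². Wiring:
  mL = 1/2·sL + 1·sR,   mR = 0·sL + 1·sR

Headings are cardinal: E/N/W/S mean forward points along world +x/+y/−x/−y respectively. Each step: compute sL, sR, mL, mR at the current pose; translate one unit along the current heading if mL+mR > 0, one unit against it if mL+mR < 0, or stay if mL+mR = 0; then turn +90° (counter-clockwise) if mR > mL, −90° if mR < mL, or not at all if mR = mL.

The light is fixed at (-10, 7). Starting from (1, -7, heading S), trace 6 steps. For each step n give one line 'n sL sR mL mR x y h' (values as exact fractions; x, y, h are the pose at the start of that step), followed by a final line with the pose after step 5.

0 160/421 160/289 90480/121669 160/289 1 -7 S
1 20/53 40/61 2730/3233 40/61 1 -8 W
2 32/49 32/73 2736/3577 32/73 0 -8 N
3 80/121 16/41 3576/4961 16/41 0 -7 E
4 160/421 160/289 90480/121669 160/289 1 -7 S
5 20/53 40/61 2730/3233 40/61 1 -8 W
final 0 -8 N

n=0: pose=(1,-7,S); sL=160/421, sR=160/289; mL=90480/121669, mR=160/289; mL+mR=157840/121669 → advance +1; mR−mL=-80/421 → turn -1·90°
n=1: pose=(1,-8,W); sL=20/53, sR=40/61; mL=2730/3233, mR=40/61; mL+mR=4850/3233 → advance +1; mR−mL=-10/53 → turn -1·90°
n=2: pose=(0,-8,N); sL=32/49, sR=32/73; mL=2736/3577, mR=32/73; mL+mR=4304/3577 → advance +1; mR−mL=-16/49 → turn -1·90°
n=3: pose=(0,-7,E); sL=80/121, sR=16/41; mL=3576/4961, mR=16/41; mL+mR=5512/4961 → advance +1; mR−mL=-40/121 → turn -1·90°
n=4: pose=(1,-7,S); sL=160/421, sR=160/289; mL=90480/121669, mR=160/289; mL+mR=157840/121669 → advance +1; mR−mL=-80/421 → turn -1·90°
n=5: pose=(1,-8,W); sL=20/53, sR=40/61; mL=2730/3233, mR=40/61; mL+mR=4850/3233 → advance +1; mR−mL=-10/53 → turn -1·90°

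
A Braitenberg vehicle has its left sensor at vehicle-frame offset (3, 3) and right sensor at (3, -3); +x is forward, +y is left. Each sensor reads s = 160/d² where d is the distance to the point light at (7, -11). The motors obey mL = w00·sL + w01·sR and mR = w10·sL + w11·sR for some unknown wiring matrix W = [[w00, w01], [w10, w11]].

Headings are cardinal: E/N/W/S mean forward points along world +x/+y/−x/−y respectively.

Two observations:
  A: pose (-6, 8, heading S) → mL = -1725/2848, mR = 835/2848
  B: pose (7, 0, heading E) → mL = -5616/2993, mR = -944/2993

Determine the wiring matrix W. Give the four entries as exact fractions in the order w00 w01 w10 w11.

-1 -1/2 1 -1/2

obs A: pose=(-6,8,S) → sL=40/89, sR=5/16, mL=-1725/2848, mR=835/2848
obs B: pose=(7,0,E) → sL=32/41, sR=160/73, mL=-5616/2993, mR=-944/2993
sensor matrix S = [[40/89, 5/16], [32/41, 160/73]]; det S = 197430/266377
solve [mL_A; mL_B] = S·[w00; w01] and [mR_A; mR_B] = S·[w10; w11]:
  w00 = -1, w01 = -1/2, w10 = 1, w11 = -1/2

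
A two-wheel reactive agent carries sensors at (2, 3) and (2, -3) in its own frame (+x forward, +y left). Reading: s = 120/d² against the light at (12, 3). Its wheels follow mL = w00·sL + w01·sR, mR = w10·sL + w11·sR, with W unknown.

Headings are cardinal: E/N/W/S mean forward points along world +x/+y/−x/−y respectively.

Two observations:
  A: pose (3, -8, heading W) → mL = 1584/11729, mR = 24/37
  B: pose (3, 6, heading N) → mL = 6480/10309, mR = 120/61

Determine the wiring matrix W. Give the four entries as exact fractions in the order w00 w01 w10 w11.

-1/2 1/2 0 1

obs A: pose=(3,-8,W) → sL=120/317, sR=24/37, mL=1584/11729, mR=24/37
obs B: pose=(3,6,N) → sL=120/169, sR=120/61, mL=6480/10309, mR=120/61
sensor matrix S = [[120/317, 24/37], [120/169, 120/61]]; det S = 34352640/120914261
solve [mL_A; mL_B] = S·[w00; w01] and [mR_A; mR_B] = S·[w10; w11]:
  w00 = -1/2, w01 = 1/2, w10 = 0, w11 = 1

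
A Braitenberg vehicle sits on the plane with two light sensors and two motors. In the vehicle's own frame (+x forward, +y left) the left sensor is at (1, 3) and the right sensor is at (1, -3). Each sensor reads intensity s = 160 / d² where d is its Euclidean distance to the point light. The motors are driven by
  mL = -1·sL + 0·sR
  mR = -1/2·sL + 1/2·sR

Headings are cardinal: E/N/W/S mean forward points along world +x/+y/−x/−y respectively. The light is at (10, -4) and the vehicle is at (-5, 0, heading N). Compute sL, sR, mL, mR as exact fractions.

left sensor world pos  = (-8, 1); dL² = 349
right sensor world pos = (-2, 1); dR² = 169
sL = 160/349 = 160/349
sR = 160/169 = 160/169
mL = -1·sL + 0·sR = -160/349
mR = -1/2·sL + 1/2·sR = 14400/58981

160/349 160/169 -160/349 14400/58981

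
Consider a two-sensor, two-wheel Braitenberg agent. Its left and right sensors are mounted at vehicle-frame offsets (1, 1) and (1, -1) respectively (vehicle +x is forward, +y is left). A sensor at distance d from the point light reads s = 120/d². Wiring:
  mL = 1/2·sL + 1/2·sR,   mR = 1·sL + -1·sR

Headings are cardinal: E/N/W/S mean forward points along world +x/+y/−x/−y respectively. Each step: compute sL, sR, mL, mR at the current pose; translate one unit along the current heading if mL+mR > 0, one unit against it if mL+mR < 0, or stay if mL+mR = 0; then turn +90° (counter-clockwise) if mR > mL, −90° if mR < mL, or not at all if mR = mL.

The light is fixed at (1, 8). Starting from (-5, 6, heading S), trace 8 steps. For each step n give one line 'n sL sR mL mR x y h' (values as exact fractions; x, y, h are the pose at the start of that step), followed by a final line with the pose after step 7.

n=0: pose=(-5,6,S); sL=60/17, sR=60/29; mL=1380/493, mR=720/493; mL+mR=2100/493 → advance +1; mR−mL=-660/493 → turn -1·90°
n=1: pose=(-5,5,W); sL=24/13, sR=120/53; mL=1416/689, mR=-288/689; mL+mR=1128/689 → advance +1; mR−mL=-1704/689 → turn -1·90°
n=2: pose=(-6,5,N); sL=30/17, sR=3; mL=81/34, mR=-21/17; mL+mR=39/34 → advance +1; mR−mL=-123/34 → turn -1·90°
n=3: pose=(-6,6,E); sL=120/37, sR=8/3; mL=328/111, mR=64/111; mL+mR=392/111 → advance +1; mR−mL=-88/37 → turn -1·90°
n=4: pose=(-5,6,S); sL=60/17, sR=60/29; mL=1380/493, mR=720/493; mL+mR=2100/493 → advance +1; mR−mL=-660/493 → turn -1·90°
n=5: pose=(-5,5,W); sL=24/13, sR=120/53; mL=1416/689, mR=-288/689; mL+mR=1128/689 → advance +1; mR−mL=-1704/689 → turn -1·90°
n=6: pose=(-6,5,N); sL=30/17, sR=3; mL=81/34, mR=-21/17; mL+mR=39/34 → advance +1; mR−mL=-123/34 → turn -1·90°
n=7: pose=(-6,6,E); sL=120/37, sR=8/3; mL=328/111, mR=64/111; mL+mR=392/111 → advance +1; mR−mL=-88/37 → turn -1·90°

0 60/17 60/29 1380/493 720/493 -5 6 S
1 24/13 120/53 1416/689 -288/689 -5 5 W
2 30/17 3 81/34 -21/17 -6 5 N
3 120/37 8/3 328/111 64/111 -6 6 E
4 60/17 60/29 1380/493 720/493 -5 6 S
5 24/13 120/53 1416/689 -288/689 -5 5 W
6 30/17 3 81/34 -21/17 -6 5 N
7 120/37 8/3 328/111 64/111 -6 6 E
final -5 6 S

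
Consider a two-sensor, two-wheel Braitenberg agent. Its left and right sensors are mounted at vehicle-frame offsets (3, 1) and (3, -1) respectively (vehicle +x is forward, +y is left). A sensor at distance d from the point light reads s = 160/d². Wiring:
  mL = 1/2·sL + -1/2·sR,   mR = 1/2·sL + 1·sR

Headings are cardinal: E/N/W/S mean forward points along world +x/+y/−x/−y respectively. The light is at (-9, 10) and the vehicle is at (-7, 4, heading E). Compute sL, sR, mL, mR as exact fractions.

left sensor world pos  = (-4, 5); dL² = 50
right sensor world pos = (-4, 3); dR² = 74
sL = 160/50 = 16/5
sR = 160/74 = 80/37
mL = 1/2·sL + -1/2·sR = 96/185
mR = 1/2·sL + 1·sR = 696/185

16/5 80/37 96/185 696/185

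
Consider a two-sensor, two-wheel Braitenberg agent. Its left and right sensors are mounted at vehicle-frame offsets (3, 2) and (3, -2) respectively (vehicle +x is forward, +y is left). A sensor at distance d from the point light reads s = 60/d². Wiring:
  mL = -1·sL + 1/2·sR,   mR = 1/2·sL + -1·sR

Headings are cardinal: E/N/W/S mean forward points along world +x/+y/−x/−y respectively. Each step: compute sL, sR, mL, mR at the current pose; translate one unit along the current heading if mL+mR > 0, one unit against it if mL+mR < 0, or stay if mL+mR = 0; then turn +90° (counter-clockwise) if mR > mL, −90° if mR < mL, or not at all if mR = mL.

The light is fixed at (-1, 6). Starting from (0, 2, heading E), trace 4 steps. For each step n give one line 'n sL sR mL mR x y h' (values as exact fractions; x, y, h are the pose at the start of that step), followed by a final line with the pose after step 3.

0 3 15/13 -63/26 9/26 0 2 E
1 12 12 -6 -6 -1 2 N
2 15/2 15/2 -15/4 -15/4 -1 1 N
3 60/13 60/13 -30/13 -30/13 -1 0 N
final -1 -1 N

n=0: pose=(0,2,E); sL=3, sR=15/13; mL=-63/26, mR=9/26; mL+mR=-27/13 → advance -1; mR−mL=36/13 → turn +1·90°
n=1: pose=(-1,2,N); sL=12, sR=12; mL=-6, mR=-6; mL+mR=-12 → advance -1; mR−mL=0 → turn +0·90°
n=2: pose=(-1,1,N); sL=15/2, sR=15/2; mL=-15/4, mR=-15/4; mL+mR=-15/2 → advance -1; mR−mL=0 → turn +0·90°
n=3: pose=(-1,0,N); sL=60/13, sR=60/13; mL=-30/13, mR=-30/13; mL+mR=-60/13 → advance -1; mR−mL=0 → turn +0·90°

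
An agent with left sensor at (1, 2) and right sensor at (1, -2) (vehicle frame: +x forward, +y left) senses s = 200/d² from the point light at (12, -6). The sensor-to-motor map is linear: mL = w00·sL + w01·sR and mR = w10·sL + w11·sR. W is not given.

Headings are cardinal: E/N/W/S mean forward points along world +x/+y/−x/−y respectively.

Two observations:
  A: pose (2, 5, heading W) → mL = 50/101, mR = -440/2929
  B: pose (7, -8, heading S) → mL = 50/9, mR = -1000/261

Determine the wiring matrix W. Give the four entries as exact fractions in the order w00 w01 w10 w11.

obs A: pose=(2,5,W) → sL=100/101, sR=20/29, mL=50/101, mR=-440/2929
obs B: pose=(7,-8,S) → sL=100/9, sR=100/29, mL=50/9, mR=-1000/261
sensor matrix S = [[100/101, 20/29], [100/9, 100/29]]; det S = -112000/26361
solve [mL_A; mL_B] = S·[w00; w01] and [mR_A; mR_B] = S·[w10; w11]:
  w00 = 1/2, w01 = 0, w10 = -1/2, w11 = 1/2

1/2 0 -1/2 1/2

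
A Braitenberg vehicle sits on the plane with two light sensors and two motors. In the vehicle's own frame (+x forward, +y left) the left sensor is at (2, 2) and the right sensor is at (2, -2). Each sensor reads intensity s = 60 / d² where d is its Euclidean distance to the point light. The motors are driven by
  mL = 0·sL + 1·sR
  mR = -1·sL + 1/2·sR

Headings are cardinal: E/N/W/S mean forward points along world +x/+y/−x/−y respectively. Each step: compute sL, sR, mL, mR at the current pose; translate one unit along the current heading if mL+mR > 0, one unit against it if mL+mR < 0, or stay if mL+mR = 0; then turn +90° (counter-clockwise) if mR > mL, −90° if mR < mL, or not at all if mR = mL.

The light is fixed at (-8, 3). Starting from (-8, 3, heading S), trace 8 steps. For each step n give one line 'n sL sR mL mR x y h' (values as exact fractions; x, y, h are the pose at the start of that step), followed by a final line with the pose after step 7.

0 15/2 15/2 15/2 -15/4 -8 3 S
1 60/13 12 12 18/13 -8 2 W
2 6 30 30 9 -9 2 N
3 12 12 12 -6 -9 3 E
4 15/2 15/2 15/2 -15/4 -8 3 S
5 60/13 12 12 18/13 -8 2 W
6 6 30 30 9 -9 2 N
7 12 12 12 -6 -9 3 E
final -8 3 S

n=0: pose=(-8,3,S); sL=15/2, sR=15/2; mL=15/2, mR=-15/4; mL+mR=15/4 → advance +1; mR−mL=-45/4 → turn -1·90°
n=1: pose=(-8,2,W); sL=60/13, sR=12; mL=12, mR=18/13; mL+mR=174/13 → advance +1; mR−mL=-138/13 → turn -1·90°
n=2: pose=(-9,2,N); sL=6, sR=30; mL=30, mR=9; mL+mR=39 → advance +1; mR−mL=-21 → turn -1·90°
n=3: pose=(-9,3,E); sL=12, sR=12; mL=12, mR=-6; mL+mR=6 → advance +1; mR−mL=-18 → turn -1·90°
n=4: pose=(-8,3,S); sL=15/2, sR=15/2; mL=15/2, mR=-15/4; mL+mR=15/4 → advance +1; mR−mL=-45/4 → turn -1·90°
n=5: pose=(-8,2,W); sL=60/13, sR=12; mL=12, mR=18/13; mL+mR=174/13 → advance +1; mR−mL=-138/13 → turn -1·90°
n=6: pose=(-9,2,N); sL=6, sR=30; mL=30, mR=9; mL+mR=39 → advance +1; mR−mL=-21 → turn -1·90°
n=7: pose=(-9,3,E); sL=12, sR=12; mL=12, mR=-6; mL+mR=6 → advance +1; mR−mL=-18 → turn -1·90°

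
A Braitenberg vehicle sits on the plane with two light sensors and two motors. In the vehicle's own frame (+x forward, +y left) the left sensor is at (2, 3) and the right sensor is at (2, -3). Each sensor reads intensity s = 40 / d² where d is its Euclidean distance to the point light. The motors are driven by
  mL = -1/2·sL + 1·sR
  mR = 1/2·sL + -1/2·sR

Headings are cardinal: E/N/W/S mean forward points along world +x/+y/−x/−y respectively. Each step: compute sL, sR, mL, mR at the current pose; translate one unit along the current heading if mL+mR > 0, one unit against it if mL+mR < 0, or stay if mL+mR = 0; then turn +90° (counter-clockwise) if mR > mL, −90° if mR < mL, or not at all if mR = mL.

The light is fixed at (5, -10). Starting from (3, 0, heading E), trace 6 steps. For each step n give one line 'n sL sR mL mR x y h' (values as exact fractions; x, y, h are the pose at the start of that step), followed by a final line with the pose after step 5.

n=0: pose=(3,0,E); sL=40/169, sR=40/49; mL=5780/8281, mR=-2400/8281; mL+mR=20/49 → advance +1; mR−mL=-8180/8281 → turn -1·90°
n=1: pose=(4,0,S); sL=10/17, sR=1/2; mL=7/34, mR=3/68; mL+mR=1/4 → advance +1; mR−mL=-11/68 → turn -1·90°
n=2: pose=(4,-1,W); sL=8/9, sR=40/153; mL=-28/153, mR=16/51; mL+mR=20/153 → advance +1; mR−mL=76/153 → turn +1·90°
n=3: pose=(3,-1,S); sL=4/5, sR=20/37; mL=26/185, mR=24/185; mL+mR=10/37 → advance +1; mR−mL=-2/185 → turn -1·90°
n=4: pose=(3,-2,W); sL=40/41, sR=40/137; mL=-1100/5617, mR=1920/5617; mL+mR=20/137 → advance +1; mR−mL=3020/5617 → turn +1·90°
n=5: pose=(2,-2,S); sL=10/9, sR=5/9; mL=0, mR=5/18; mL+mR=5/18 → advance +1; mR−mL=5/18 → turn +1·90°

0 40/169 40/49 5780/8281 -2400/8281 3 0 E
1 10/17 1/2 7/34 3/68 4 0 S
2 8/9 40/153 -28/153 16/51 4 -1 W
3 4/5 20/37 26/185 24/185 3 -1 S
4 40/41 40/137 -1100/5617 1920/5617 3 -2 W
5 10/9 5/9 0 5/18 2 -2 S
final 2 -3 E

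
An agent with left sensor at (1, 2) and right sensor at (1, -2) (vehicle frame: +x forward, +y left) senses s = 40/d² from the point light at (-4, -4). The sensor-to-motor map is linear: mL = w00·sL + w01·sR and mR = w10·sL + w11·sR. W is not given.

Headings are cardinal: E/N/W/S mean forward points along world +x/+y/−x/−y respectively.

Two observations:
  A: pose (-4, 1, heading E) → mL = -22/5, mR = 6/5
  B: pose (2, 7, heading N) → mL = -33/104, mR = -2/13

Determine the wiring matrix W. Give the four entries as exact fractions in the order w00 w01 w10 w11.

obs A: pose=(-4,1,E) → sL=4/5, sR=4, mL=-22/5, mR=6/5
obs B: pose=(2,7,N) → sL=1/4, sR=5/26, mL=-33/104, mR=-2/13
sensor matrix S = [[4/5, 4], [1/4, 5/26]]; det S = -11/13
solve [mL_A; mL_B] = S·[w00; w01] and [mR_A; mR_B] = S·[w10; w11]:
  w00 = -1/2, w01 = -1, w10 = -1, w11 = 1/2

-1/2 -1 -1 1/2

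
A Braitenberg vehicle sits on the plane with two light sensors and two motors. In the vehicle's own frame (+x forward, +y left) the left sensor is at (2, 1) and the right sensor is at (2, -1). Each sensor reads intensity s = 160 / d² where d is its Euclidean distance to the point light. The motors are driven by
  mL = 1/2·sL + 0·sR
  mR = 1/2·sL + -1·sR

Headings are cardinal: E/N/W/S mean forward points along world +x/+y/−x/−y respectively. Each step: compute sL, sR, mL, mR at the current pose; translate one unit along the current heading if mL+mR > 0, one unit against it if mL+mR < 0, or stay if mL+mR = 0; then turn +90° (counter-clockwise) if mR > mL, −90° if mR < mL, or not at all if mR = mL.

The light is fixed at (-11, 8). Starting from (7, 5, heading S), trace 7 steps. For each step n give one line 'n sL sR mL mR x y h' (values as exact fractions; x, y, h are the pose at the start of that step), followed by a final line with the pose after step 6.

n=0: pose=(7,5,S); sL=80/193, sR=80/157; mL=40/193, mR=-9160/30301; mL+mR=-2880/30301 → advance -1; mR−mL=-80/157 → turn -1·90°
n=1: pose=(7,6,W); sL=32/53, sR=160/257; mL=16/53, mR=-4368/13621; mL+mR=-256/13621 → advance -1; mR−mL=-160/257 → turn -1·90°
n=2: pose=(8,6,N); sL=40/81, sR=2/5; mL=20/81, mR=-62/405; mL+mR=38/405 → advance +1; mR−mL=-2/5 → turn -1·90°
n=3: pose=(8,7,E); sL=160/441, sR=32/89; mL=80/441, mR=-6992/39249; mL+mR=128/39249 → advance +1; mR−mL=-32/89 → turn -1·90°
n=4: pose=(9,7,S); sL=16/45, sR=16/37; mL=8/45, mR=-424/1665; mL+mR=-128/1665 → advance -1; mR−mL=-16/37 → turn -1·90°
n=5: pose=(9,8,W); sL=32/65, sR=32/65; mL=16/65, mR=-16/65; mL+mR=0 → advance +0; mR−mL=-32/65 → turn -1·90°
n=6: pose=(9,8,N); sL=32/73, sR=32/89; mL=16/73, mR=-912/6497; mL+mR=512/6497 → advance +1; mR−mL=-32/89 → turn -1·90°

0 80/193 80/157 40/193 -9160/30301 7 5 S
1 32/53 160/257 16/53 -4368/13621 7 6 W
2 40/81 2/5 20/81 -62/405 8 6 N
3 160/441 32/89 80/441 -6992/39249 8 7 E
4 16/45 16/37 8/45 -424/1665 9 7 S
5 32/65 32/65 16/65 -16/65 9 8 W
6 32/73 32/89 16/73 -912/6497 9 8 N
final 9 9 E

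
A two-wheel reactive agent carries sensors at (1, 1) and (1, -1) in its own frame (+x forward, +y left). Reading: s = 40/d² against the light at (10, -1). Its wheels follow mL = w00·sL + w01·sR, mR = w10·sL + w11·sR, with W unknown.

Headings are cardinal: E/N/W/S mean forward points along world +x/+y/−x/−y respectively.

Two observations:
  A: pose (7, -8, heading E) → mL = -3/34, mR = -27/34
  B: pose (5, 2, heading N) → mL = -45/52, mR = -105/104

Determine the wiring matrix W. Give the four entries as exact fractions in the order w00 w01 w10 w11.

1/2 -1 -1/2 -1/2

obs A: pose=(7,-8,E) → sL=1, sR=10/17, mL=-3/34, mR=-27/34
obs B: pose=(5,2,N) → sL=10/13, sR=5/4, mL=-45/52, mR=-105/104
sensor matrix S = [[1, 10/17], [10/13, 5/4]]; det S = 705/884
solve [mL_A; mL_B] = S·[w00; w01] and [mR_A; mR_B] = S·[w10; w11]:
  w00 = 1/2, w01 = -1, w10 = -1/2, w11 = -1/2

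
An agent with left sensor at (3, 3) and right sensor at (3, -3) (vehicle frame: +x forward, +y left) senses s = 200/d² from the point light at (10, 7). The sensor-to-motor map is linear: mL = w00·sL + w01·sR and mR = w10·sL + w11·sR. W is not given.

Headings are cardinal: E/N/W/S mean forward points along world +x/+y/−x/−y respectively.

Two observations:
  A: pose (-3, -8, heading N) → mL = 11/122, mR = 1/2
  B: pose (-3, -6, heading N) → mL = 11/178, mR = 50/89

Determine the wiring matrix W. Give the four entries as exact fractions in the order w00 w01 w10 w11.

1 -1/2 1 0

obs A: pose=(-3,-8,N) → sL=1/2, sR=50/61, mL=11/122, mR=1/2
obs B: pose=(-3,-6,N) → sL=50/89, sR=1, mL=11/178, mR=50/89
sensor matrix S = [[1/2, 50/61], [50/89, 1]]; det S = 429/10858
solve [mL_A; mL_B] = S·[w00; w01] and [mR_A; mR_B] = S·[w10; w11]:
  w00 = 1, w01 = -1/2, w10 = 1, w11 = 0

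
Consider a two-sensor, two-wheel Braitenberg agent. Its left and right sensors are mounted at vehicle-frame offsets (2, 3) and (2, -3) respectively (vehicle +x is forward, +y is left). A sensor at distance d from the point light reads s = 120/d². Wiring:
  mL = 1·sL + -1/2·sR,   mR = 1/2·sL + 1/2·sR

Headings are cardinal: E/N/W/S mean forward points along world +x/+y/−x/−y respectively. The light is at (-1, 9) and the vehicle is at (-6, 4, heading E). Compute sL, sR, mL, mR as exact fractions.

120/13 120/73 7980/949 5160/949

left sensor world pos  = (-4, 7); dL² = 13
right sensor world pos = (-4, 1); dR² = 73
sL = 120/13 = 120/13
sR = 120/73 = 120/73
mL = 1·sL + -1/2·sR = 7980/949
mR = 1/2·sL + 1/2·sR = 5160/949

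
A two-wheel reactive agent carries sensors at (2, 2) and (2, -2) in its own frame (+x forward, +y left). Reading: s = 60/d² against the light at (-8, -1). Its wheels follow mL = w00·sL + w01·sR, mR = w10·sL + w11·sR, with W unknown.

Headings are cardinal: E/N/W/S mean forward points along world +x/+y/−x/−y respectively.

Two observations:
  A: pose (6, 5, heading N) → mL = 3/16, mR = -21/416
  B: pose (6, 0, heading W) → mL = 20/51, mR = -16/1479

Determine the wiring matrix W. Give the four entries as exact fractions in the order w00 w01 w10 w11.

obs A: pose=(6,5,N) → sL=15/52, sR=3/16, mL=3/16, mR=-21/416
obs B: pose=(6,0,W) → sL=12/29, sR=20/51, mL=20/51, mR=-16/1479
sensor matrix S = [[15/52, 3/16], [12/29, 20/51]]; det S = 911/25636
solve [mL_A; mL_B] = S·[w00; w01] and [mR_A; mR_B] = S·[w10; w11]:
  w00 = 0, w01 = 1, w10 = -1/2, w11 = 1/2

0 1 -1/2 1/2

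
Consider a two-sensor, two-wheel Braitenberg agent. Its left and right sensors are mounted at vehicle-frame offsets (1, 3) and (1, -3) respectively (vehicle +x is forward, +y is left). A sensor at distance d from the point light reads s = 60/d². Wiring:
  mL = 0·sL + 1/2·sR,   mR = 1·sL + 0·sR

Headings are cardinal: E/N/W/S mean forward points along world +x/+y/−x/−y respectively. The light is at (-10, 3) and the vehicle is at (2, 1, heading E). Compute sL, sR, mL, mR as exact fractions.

left sensor world pos  = (3, 4); dL² = 170
right sensor world pos = (3, -2); dR² = 194
sL = 60/170 = 6/17
sR = 60/194 = 30/97
mL = 0·sL + 1/2·sR = 15/97
mR = 1·sL + 0·sR = 6/17

6/17 30/97 15/97 6/17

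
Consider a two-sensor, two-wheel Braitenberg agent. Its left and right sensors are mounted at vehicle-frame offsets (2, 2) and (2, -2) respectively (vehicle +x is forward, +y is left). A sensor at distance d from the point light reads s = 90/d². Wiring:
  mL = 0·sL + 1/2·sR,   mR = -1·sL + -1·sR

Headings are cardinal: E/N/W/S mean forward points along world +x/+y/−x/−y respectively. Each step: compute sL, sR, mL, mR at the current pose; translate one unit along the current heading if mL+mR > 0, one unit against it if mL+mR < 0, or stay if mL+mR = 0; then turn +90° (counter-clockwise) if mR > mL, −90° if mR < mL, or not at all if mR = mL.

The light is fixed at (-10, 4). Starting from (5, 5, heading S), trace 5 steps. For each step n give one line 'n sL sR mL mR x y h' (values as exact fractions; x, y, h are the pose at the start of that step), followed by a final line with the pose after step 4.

n=0: pose=(5,5,S); sL=9/29, sR=9/17; mL=9/34, mR=-414/493; mL+mR=-567/986 → advance -1; mR−mL=-1089/986 → turn -1·90°
n=1: pose=(5,6,W); sL=90/169, sR=18/37; mL=9/37, mR=-6372/6253; mL+mR=-4851/6253 → advance -1; mR−mL=-7893/6253 → turn -1·90°
n=2: pose=(6,6,N); sL=45/106, sR=9/34; mL=9/68, mR=-621/901; mL+mR=-2007/3604 → advance -1; mR−mL=-2961/3604 → turn -1·90°
n=3: pose=(6,5,E); sL=10/37, sR=18/65; mL=9/65, mR=-1316/2405; mL+mR=-983/2405 → advance -1; mR−mL=-1649/2405 → turn -1·90°
n=4: pose=(5,5,S); sL=9/29, sR=9/17; mL=9/34, mR=-414/493; mL+mR=-567/986 → advance -1; mR−mL=-1089/986 → turn -1·90°

0 9/29 9/17 9/34 -414/493 5 5 S
1 90/169 18/37 9/37 -6372/6253 5 6 W
2 45/106 9/34 9/68 -621/901 6 6 N
3 10/37 18/65 9/65 -1316/2405 6 5 E
4 9/29 9/17 9/34 -414/493 5 5 S
final 5 6 W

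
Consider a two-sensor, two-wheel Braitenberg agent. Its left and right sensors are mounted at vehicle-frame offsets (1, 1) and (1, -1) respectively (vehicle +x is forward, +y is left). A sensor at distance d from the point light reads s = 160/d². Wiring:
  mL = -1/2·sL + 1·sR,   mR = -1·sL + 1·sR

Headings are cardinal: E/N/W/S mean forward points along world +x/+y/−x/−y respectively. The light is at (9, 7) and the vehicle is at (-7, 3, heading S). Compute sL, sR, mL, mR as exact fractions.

left sensor world pos  = (-6, 2); dL² = 250
right sensor world pos = (-8, 2); dR² = 314
sL = 160/250 = 16/25
sR = 160/314 = 80/157
mL = -1/2·sL + 1·sR = 744/3925
mR = -1·sL + 1·sR = -512/3925

16/25 80/157 744/3925 -512/3925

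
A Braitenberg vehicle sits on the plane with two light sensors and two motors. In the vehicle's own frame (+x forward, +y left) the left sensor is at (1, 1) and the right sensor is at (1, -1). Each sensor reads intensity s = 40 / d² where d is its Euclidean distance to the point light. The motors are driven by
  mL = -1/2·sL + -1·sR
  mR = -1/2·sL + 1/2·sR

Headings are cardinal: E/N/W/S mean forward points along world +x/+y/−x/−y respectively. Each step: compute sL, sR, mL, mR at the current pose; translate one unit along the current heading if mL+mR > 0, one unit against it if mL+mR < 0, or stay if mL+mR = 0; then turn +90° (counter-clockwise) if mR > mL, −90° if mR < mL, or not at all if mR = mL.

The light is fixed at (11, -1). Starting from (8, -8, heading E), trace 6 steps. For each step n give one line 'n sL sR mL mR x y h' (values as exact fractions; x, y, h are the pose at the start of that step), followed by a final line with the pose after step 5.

0 1 10/17 -37/34 -7/34 8 -8 E
1 40/61 8/9 -668/549 64/549 7 -8 N
2 20/53 20/37 -1430/1961 160/1961 7 -9 W
3 8/17 40/97 -1068/1649 -48/1649 8 -9 S
4 1 10/17 -37/34 -7/34 8 -8 E
5 40/61 8/9 -668/549 64/549 7 -8 N
final 7 -9 W

n=0: pose=(8,-8,E); sL=1, sR=10/17; mL=-37/34, mR=-7/34; mL+mR=-22/17 → advance -1; mR−mL=15/17 → turn +1·90°
n=1: pose=(7,-8,N); sL=40/61, sR=8/9; mL=-668/549, mR=64/549; mL+mR=-604/549 → advance -1; mR−mL=4/3 → turn +1·90°
n=2: pose=(7,-9,W); sL=20/53, sR=20/37; mL=-1430/1961, mR=160/1961; mL+mR=-1270/1961 → advance -1; mR−mL=30/37 → turn +1·90°
n=3: pose=(8,-9,S); sL=8/17, sR=40/97; mL=-1068/1649, mR=-48/1649; mL+mR=-1116/1649 → advance -1; mR−mL=60/97 → turn +1·90°
n=4: pose=(8,-8,E); sL=1, sR=10/17; mL=-37/34, mR=-7/34; mL+mR=-22/17 → advance -1; mR−mL=15/17 → turn +1·90°
n=5: pose=(7,-8,N); sL=40/61, sR=8/9; mL=-668/549, mR=64/549; mL+mR=-604/549 → advance -1; mR−mL=4/3 → turn +1·90°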